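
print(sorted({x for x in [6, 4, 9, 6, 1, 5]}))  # [1, 4, 5, 6, 9]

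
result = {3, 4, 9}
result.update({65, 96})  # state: {3, 4, 9, 65, 96}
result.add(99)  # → {3, 4, 9, 65, 96, 99}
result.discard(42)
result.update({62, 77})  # {3, 4, 9, 62, 65, 77, 96, 99}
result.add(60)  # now {3, 4, 9, 60, 62, 65, 77, 96, 99}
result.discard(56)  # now {3, 4, 9, 60, 62, 65, 77, 96, 99}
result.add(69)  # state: {3, 4, 9, 60, 62, 65, 69, 77, 96, 99}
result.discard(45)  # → {3, 4, 9, 60, 62, 65, 69, 77, 96, 99}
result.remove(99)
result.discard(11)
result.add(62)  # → {3, 4, 9, 60, 62, 65, 69, 77, 96}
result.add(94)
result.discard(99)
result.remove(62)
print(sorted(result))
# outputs [3, 4, 9, 60, 65, 69, 77, 94, 96]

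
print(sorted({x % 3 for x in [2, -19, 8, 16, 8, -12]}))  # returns [0, 1, 2]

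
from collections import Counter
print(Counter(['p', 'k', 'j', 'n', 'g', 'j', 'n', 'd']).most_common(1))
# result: [('j', 2)]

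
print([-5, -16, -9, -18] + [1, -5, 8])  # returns [-5, -16, -9, -18, 1, -5, 8]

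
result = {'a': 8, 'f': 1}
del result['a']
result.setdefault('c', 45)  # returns 45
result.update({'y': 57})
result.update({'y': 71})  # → {'f': 1, 'c': 45, 'y': 71}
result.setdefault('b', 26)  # 26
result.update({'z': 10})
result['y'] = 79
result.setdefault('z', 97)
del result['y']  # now {'f': 1, 'c': 45, 'b': 26, 'z': 10}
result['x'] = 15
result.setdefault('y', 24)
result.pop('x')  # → 15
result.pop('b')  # 26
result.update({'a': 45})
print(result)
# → {'f': 1, 'c': 45, 'z': 10, 'y': 24, 'a': 45}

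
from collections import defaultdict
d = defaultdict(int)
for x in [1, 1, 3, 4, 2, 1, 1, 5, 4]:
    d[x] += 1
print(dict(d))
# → {1: 4, 3: 1, 4: 2, 2: 1, 5: 1}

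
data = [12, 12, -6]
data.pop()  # -6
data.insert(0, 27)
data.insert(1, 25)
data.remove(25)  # [27, 12, 12]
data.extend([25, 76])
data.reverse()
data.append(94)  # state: [76, 25, 12, 12, 27, 94]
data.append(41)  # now [76, 25, 12, 12, 27, 94, 41]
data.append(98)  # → [76, 25, 12, 12, 27, 94, 41, 98]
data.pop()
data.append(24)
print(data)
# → [76, 25, 12, 12, 27, 94, 41, 24]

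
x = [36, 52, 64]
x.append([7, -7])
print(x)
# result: [36, 52, 64, [7, -7]]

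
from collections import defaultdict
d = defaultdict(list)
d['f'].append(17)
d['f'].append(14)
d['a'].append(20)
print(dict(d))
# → {'f': [17, 14], 'a': [20]}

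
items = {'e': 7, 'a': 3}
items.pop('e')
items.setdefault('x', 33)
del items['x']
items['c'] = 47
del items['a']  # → {'c': 47}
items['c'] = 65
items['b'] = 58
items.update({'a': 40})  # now {'c': 65, 'b': 58, 'a': 40}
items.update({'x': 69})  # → {'c': 65, 'b': 58, 'a': 40, 'x': 69}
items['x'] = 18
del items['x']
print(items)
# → {'c': 65, 'b': 58, 'a': 40}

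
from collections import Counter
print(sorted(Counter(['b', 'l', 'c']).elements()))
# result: ['b', 'c', 'l']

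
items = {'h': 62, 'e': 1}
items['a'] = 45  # {'h': 62, 'e': 1, 'a': 45}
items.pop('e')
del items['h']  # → {'a': 45}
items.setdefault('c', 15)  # 15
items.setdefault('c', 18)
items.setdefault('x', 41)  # 41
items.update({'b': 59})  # {'a': 45, 'c': 15, 'x': 41, 'b': 59}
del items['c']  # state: {'a': 45, 'x': 41, 'b': 59}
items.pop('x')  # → 41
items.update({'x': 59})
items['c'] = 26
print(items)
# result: {'a': 45, 'b': 59, 'x': 59, 'c': 26}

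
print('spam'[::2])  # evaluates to sa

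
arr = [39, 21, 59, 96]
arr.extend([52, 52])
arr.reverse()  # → [52, 52, 96, 59, 21, 39]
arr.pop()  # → 39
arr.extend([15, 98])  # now [52, 52, 96, 59, 21, 15, 98]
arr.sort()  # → [15, 21, 52, 52, 59, 96, 98]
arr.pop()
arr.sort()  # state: [15, 21, 52, 52, 59, 96]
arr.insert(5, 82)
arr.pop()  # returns 96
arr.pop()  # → 82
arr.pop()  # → 59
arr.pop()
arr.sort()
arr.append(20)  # [15, 21, 52, 20]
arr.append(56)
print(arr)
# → [15, 21, 52, 20, 56]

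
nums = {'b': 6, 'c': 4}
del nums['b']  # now {'c': 4}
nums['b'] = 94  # {'c': 4, 'b': 94}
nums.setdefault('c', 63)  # 4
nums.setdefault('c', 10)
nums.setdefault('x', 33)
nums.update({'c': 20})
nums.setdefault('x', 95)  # 33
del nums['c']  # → {'b': 94, 'x': 33}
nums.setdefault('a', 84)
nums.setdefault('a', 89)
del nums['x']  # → {'b': 94, 'a': 84}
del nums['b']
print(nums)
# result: {'a': 84}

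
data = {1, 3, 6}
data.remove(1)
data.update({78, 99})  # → {3, 6, 78, 99}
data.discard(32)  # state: {3, 6, 78, 99}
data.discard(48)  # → {3, 6, 78, 99}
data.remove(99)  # {3, 6, 78}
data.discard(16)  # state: {3, 6, 78}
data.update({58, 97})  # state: {3, 6, 58, 78, 97}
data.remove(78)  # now {3, 6, 58, 97}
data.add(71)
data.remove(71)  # {3, 6, 58, 97}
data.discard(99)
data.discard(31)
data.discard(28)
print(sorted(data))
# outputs [3, 6, 58, 97]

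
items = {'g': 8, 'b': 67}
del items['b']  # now {'g': 8}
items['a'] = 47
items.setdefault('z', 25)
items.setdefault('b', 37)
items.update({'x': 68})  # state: {'g': 8, 'a': 47, 'z': 25, 'b': 37, 'x': 68}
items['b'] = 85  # {'g': 8, 'a': 47, 'z': 25, 'b': 85, 'x': 68}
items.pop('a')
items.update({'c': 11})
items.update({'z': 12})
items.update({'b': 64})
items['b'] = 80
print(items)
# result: {'g': 8, 'z': 12, 'b': 80, 'x': 68, 'c': 11}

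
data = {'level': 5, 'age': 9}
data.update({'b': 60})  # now {'level': 5, 'age': 9, 'b': 60}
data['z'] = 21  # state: {'level': 5, 'age': 9, 'b': 60, 'z': 21}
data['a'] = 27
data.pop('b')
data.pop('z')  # 21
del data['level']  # {'age': 9, 'a': 27}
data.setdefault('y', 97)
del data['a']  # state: {'age': 9, 'y': 97}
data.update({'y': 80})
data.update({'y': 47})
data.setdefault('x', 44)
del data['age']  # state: {'y': 47, 'x': 44}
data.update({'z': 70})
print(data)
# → {'y': 47, 'x': 44, 'z': 70}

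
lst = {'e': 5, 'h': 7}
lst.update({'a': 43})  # {'e': 5, 'h': 7, 'a': 43}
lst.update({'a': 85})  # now {'e': 5, 'h': 7, 'a': 85}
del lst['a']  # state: {'e': 5, 'h': 7}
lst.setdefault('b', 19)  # 19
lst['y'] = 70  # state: {'e': 5, 'h': 7, 'b': 19, 'y': 70}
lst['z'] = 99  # {'e': 5, 'h': 7, 'b': 19, 'y': 70, 'z': 99}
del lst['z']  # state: {'e': 5, 'h': 7, 'b': 19, 'y': 70}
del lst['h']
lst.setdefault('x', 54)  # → 54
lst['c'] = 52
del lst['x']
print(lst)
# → {'e': 5, 'b': 19, 'y': 70, 'c': 52}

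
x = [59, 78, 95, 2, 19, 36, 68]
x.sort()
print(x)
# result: [2, 19, 36, 59, 68, 78, 95]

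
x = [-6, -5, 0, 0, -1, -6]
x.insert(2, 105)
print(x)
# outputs [-6, -5, 105, 0, 0, -1, -6]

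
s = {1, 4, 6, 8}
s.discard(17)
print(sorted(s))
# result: [1, 4, 6, 8]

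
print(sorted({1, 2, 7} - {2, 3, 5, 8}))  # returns [1, 7]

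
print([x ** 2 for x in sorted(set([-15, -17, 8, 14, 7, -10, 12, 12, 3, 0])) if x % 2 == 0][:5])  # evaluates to [100, 0, 64, 144, 196]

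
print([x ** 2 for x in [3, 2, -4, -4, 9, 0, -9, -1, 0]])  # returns [9, 4, 16, 16, 81, 0, 81, 1, 0]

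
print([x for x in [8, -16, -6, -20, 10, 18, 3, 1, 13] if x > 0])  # [8, 10, 18, 3, 1, 13]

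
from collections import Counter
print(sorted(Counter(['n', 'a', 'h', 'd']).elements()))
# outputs ['a', 'd', 'h', 'n']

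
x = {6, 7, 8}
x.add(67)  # {6, 7, 8, 67}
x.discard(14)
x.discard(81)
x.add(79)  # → {6, 7, 8, 67, 79}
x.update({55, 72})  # {6, 7, 8, 55, 67, 72, 79}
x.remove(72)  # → {6, 7, 8, 55, 67, 79}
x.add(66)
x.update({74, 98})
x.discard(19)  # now {6, 7, 8, 55, 66, 67, 74, 79, 98}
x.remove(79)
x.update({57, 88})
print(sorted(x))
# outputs [6, 7, 8, 55, 57, 66, 67, 74, 88, 98]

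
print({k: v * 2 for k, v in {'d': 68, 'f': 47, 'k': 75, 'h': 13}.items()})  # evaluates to {'d': 136, 'f': 94, 'k': 150, 'h': 26}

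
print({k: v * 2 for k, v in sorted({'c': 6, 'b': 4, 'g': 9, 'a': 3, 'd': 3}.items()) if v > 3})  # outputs {'b': 8, 'c': 12, 'g': 18}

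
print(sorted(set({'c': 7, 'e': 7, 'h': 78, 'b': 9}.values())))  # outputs [7, 9, 78]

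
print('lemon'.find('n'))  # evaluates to 4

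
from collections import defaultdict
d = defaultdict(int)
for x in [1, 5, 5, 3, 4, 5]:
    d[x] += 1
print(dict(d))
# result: {1: 1, 5: 3, 3: 1, 4: 1}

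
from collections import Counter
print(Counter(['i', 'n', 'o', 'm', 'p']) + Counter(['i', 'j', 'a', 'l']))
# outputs Counter({'i': 2, 'n': 1, 'o': 1, 'm': 1, 'p': 1, 'j': 1, 'a': 1, 'l': 1})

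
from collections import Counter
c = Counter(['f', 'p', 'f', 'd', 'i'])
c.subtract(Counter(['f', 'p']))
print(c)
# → Counter({'f': 1, 'd': 1, 'i': 1, 'p': 0})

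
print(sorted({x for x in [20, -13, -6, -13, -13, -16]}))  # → [-16, -13, -6, 20]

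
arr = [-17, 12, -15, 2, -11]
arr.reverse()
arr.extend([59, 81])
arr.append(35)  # [-11, 2, -15, 12, -17, 59, 81, 35]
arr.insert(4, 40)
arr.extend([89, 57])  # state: [-11, 2, -15, 12, 40, -17, 59, 81, 35, 89, 57]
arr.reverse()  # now [57, 89, 35, 81, 59, -17, 40, 12, -15, 2, -11]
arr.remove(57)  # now [89, 35, 81, 59, -17, 40, 12, -15, 2, -11]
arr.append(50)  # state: [89, 35, 81, 59, -17, 40, 12, -15, 2, -11, 50]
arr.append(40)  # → [89, 35, 81, 59, -17, 40, 12, -15, 2, -11, 50, 40]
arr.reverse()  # [40, 50, -11, 2, -15, 12, 40, -17, 59, 81, 35, 89]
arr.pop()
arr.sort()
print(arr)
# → [-17, -15, -11, 2, 12, 35, 40, 40, 50, 59, 81]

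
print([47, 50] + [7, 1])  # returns [47, 50, 7, 1]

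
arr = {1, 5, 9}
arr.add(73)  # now {1, 5, 9, 73}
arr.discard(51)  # {1, 5, 9, 73}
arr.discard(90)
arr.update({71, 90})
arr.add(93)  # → {1, 5, 9, 71, 73, 90, 93}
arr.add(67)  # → {1, 5, 9, 67, 71, 73, 90, 93}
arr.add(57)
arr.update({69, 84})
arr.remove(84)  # {1, 5, 9, 57, 67, 69, 71, 73, 90, 93}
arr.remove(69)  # {1, 5, 9, 57, 67, 71, 73, 90, 93}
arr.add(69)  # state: {1, 5, 9, 57, 67, 69, 71, 73, 90, 93}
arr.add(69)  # {1, 5, 9, 57, 67, 69, 71, 73, 90, 93}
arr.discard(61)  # {1, 5, 9, 57, 67, 69, 71, 73, 90, 93}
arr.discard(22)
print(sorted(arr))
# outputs [1, 5, 9, 57, 67, 69, 71, 73, 90, 93]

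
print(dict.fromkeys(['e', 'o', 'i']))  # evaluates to {'e': None, 'o': None, 'i': None}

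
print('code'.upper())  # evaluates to CODE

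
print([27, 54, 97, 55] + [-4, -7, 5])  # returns [27, 54, 97, 55, -4, -7, 5]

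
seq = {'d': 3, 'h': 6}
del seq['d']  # {'h': 6}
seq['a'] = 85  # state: {'h': 6, 'a': 85}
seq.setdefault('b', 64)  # 64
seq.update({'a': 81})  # {'h': 6, 'a': 81, 'b': 64}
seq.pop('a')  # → 81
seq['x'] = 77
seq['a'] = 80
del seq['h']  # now {'b': 64, 'x': 77, 'a': 80}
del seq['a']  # {'b': 64, 'x': 77}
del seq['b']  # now {'x': 77}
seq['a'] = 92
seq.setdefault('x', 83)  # 77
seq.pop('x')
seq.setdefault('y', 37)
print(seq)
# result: {'a': 92, 'y': 37}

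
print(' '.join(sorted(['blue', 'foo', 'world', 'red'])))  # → blue foo red world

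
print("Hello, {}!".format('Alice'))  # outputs Hello, Alice!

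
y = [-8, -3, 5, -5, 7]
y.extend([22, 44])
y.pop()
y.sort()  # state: [-8, -5, -3, 5, 7, 22]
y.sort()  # [-8, -5, -3, 5, 7, 22]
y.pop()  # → 22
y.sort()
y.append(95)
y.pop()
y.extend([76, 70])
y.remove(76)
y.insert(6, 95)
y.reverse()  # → [95, 70, 7, 5, -3, -5, -8]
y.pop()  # -8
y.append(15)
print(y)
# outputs [95, 70, 7, 5, -3, -5, 15]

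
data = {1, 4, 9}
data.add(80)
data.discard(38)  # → {1, 4, 9, 80}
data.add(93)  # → {1, 4, 9, 80, 93}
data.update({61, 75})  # {1, 4, 9, 61, 75, 80, 93}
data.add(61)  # {1, 4, 9, 61, 75, 80, 93}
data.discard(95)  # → {1, 4, 9, 61, 75, 80, 93}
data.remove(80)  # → {1, 4, 9, 61, 75, 93}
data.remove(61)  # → {1, 4, 9, 75, 93}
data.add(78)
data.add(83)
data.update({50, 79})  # {1, 4, 9, 50, 75, 78, 79, 83, 93}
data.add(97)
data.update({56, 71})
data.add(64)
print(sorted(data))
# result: [1, 4, 9, 50, 56, 64, 71, 75, 78, 79, 83, 93, 97]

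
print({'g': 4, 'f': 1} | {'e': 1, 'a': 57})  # {'g': 4, 'f': 1, 'e': 1, 'a': 57}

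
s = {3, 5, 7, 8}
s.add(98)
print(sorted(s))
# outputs [3, 5, 7, 8, 98]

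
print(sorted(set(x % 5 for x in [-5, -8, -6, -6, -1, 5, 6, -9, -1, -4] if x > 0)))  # [0, 1]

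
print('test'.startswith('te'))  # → True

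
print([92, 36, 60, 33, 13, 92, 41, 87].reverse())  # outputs None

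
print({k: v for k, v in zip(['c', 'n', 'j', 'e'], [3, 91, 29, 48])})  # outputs {'c': 3, 'n': 91, 'j': 29, 'e': 48}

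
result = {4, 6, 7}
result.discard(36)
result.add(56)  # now {4, 6, 7, 56}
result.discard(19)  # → {4, 6, 7, 56}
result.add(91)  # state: {4, 6, 7, 56, 91}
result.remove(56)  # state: {4, 6, 7, 91}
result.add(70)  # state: {4, 6, 7, 70, 91}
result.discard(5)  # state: {4, 6, 7, 70, 91}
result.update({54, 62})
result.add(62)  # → {4, 6, 7, 54, 62, 70, 91}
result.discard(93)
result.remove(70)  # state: {4, 6, 7, 54, 62, 91}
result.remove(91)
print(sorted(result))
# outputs [4, 6, 7, 54, 62]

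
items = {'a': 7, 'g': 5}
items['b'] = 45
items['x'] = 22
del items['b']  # {'a': 7, 'g': 5, 'x': 22}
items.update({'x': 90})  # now {'a': 7, 'g': 5, 'x': 90}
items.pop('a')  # 7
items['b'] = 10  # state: {'g': 5, 'x': 90, 'b': 10}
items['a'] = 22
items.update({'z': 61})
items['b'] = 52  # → {'g': 5, 'x': 90, 'b': 52, 'a': 22, 'z': 61}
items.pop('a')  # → 22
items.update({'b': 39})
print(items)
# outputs {'g': 5, 'x': 90, 'b': 39, 'z': 61}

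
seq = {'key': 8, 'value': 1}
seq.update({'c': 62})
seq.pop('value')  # 1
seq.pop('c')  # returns 62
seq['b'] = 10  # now {'key': 8, 'b': 10}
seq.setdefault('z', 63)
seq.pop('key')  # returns 8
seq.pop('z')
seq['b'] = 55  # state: {'b': 55}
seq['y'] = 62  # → {'b': 55, 'y': 62}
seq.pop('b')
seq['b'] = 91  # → {'y': 62, 'b': 91}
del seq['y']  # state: {'b': 91}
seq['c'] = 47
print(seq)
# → {'b': 91, 'c': 47}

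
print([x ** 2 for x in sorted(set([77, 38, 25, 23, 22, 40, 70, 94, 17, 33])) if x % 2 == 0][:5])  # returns [484, 1444, 1600, 4900, 8836]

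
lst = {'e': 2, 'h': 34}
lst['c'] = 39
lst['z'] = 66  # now {'e': 2, 'h': 34, 'c': 39, 'z': 66}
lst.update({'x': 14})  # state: {'e': 2, 'h': 34, 'c': 39, 'z': 66, 'x': 14}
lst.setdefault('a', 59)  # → 59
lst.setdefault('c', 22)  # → 39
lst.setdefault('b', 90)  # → 90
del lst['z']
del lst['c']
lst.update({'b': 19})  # {'e': 2, 'h': 34, 'x': 14, 'a': 59, 'b': 19}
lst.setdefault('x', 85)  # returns 14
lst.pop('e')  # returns 2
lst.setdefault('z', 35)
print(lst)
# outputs {'h': 34, 'x': 14, 'a': 59, 'b': 19, 'z': 35}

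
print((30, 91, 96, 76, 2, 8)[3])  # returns 76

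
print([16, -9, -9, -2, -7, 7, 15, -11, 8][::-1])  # [8, -11, 15, 7, -7, -2, -9, -9, 16]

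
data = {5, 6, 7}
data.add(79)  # {5, 6, 7, 79}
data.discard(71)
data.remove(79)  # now {5, 6, 7}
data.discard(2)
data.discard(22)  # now {5, 6, 7}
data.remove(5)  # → {6, 7}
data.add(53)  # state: {6, 7, 53}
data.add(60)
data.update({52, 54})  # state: {6, 7, 52, 53, 54, 60}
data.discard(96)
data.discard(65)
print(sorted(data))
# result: [6, 7, 52, 53, 54, 60]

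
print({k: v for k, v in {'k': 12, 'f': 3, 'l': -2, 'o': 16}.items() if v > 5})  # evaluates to {'k': 12, 'o': 16}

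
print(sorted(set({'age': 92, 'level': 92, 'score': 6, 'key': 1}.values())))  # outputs [1, 6, 92]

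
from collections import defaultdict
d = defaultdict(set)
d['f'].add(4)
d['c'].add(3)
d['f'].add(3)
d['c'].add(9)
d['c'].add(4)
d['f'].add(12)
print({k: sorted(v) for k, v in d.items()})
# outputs {'f': [3, 4, 12], 'c': [3, 4, 9]}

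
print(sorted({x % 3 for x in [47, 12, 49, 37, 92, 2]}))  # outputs [0, 1, 2]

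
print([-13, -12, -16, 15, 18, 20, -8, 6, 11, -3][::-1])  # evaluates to [-3, 11, 6, -8, 20, 18, 15, -16, -12, -13]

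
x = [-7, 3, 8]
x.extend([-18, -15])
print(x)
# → [-7, 3, 8, -18, -15]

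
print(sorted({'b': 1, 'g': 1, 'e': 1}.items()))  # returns [('b', 1), ('e', 1), ('g', 1)]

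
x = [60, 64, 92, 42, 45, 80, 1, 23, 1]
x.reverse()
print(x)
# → [1, 23, 1, 80, 45, 42, 92, 64, 60]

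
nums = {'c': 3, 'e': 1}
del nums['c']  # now {'e': 1}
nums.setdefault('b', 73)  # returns 73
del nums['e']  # {'b': 73}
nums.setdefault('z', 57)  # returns 57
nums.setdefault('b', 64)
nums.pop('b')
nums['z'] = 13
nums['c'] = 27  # {'z': 13, 'c': 27}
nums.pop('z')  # 13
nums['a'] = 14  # {'c': 27, 'a': 14}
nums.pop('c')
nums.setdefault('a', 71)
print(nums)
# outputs {'a': 14}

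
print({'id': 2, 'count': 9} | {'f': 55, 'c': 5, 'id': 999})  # {'id': 999, 'count': 9, 'f': 55, 'c': 5}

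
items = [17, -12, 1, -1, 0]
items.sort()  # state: [-12, -1, 0, 1, 17]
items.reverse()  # [17, 1, 0, -1, -12]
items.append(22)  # [17, 1, 0, -1, -12, 22]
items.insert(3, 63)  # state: [17, 1, 0, 63, -1, -12, 22]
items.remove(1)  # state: [17, 0, 63, -1, -12, 22]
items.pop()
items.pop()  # -12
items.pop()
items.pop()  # 63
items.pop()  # 0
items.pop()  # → 17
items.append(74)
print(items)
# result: [74]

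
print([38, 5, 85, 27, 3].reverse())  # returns None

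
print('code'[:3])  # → cod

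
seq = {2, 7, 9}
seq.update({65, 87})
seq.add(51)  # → {2, 7, 9, 51, 65, 87}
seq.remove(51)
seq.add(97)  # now {2, 7, 9, 65, 87, 97}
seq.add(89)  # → {2, 7, 9, 65, 87, 89, 97}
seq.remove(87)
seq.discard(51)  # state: {2, 7, 9, 65, 89, 97}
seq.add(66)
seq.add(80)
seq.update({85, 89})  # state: {2, 7, 9, 65, 66, 80, 85, 89, 97}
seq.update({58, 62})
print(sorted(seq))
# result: [2, 7, 9, 58, 62, 65, 66, 80, 85, 89, 97]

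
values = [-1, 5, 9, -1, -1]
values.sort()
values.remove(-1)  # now [-1, -1, 5, 9]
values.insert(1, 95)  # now [-1, 95, -1, 5, 9]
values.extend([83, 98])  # [-1, 95, -1, 5, 9, 83, 98]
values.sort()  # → [-1, -1, 5, 9, 83, 95, 98]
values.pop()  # 98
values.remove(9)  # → [-1, -1, 5, 83, 95]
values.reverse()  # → [95, 83, 5, -1, -1]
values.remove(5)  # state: [95, 83, -1, -1]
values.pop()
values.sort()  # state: [-1, 83, 95]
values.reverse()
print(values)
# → [95, 83, -1]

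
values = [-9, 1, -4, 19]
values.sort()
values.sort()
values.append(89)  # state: [-9, -4, 1, 19, 89]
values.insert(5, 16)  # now [-9, -4, 1, 19, 89, 16]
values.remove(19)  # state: [-9, -4, 1, 89, 16]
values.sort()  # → [-9, -4, 1, 16, 89]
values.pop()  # 89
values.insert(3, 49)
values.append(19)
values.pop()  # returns 19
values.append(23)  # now [-9, -4, 1, 49, 16, 23]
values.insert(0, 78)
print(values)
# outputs [78, -9, -4, 1, 49, 16, 23]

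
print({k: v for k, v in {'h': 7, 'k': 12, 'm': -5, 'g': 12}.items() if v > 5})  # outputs {'h': 7, 'k': 12, 'g': 12}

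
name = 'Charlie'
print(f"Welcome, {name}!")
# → Welcome, Charlie!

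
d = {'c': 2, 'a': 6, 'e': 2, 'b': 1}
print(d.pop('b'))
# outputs 1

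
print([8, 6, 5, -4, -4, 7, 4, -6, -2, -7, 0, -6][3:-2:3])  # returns [-4, 4, -7]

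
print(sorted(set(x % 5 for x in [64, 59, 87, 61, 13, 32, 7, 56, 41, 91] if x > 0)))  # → [1, 2, 3, 4]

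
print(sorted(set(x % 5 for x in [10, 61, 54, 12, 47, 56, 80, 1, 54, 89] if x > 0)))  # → [0, 1, 2, 4]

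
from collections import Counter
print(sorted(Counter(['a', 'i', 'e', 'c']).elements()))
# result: ['a', 'c', 'e', 'i']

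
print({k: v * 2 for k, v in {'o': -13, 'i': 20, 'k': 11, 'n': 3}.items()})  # {'o': -26, 'i': 40, 'k': 22, 'n': 6}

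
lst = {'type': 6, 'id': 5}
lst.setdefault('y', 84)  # 84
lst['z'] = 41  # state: {'type': 6, 'id': 5, 'y': 84, 'z': 41}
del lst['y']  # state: {'type': 6, 'id': 5, 'z': 41}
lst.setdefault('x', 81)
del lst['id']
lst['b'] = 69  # {'type': 6, 'z': 41, 'x': 81, 'b': 69}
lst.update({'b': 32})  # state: {'type': 6, 'z': 41, 'x': 81, 'b': 32}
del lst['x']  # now {'type': 6, 'z': 41, 'b': 32}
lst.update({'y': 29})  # {'type': 6, 'z': 41, 'b': 32, 'y': 29}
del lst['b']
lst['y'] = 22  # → {'type': 6, 'z': 41, 'y': 22}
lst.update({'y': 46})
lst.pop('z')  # 41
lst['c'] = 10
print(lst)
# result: {'type': 6, 'y': 46, 'c': 10}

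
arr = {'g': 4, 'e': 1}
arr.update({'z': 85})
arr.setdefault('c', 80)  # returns 80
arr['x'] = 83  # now {'g': 4, 'e': 1, 'z': 85, 'c': 80, 'x': 83}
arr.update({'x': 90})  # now {'g': 4, 'e': 1, 'z': 85, 'c': 80, 'x': 90}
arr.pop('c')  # 80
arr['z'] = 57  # {'g': 4, 'e': 1, 'z': 57, 'x': 90}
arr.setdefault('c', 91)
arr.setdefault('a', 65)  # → 65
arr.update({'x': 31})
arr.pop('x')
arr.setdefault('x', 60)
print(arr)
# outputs {'g': 4, 'e': 1, 'z': 57, 'c': 91, 'a': 65, 'x': 60}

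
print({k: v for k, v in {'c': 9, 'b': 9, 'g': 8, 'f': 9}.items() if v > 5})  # {'c': 9, 'b': 9, 'g': 8, 'f': 9}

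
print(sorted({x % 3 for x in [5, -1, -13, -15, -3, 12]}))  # [0, 2]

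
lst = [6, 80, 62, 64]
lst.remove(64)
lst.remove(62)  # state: [6, 80]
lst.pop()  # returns 80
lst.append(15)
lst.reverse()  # [15, 6]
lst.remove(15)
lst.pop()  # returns 6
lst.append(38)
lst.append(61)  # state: [38, 61]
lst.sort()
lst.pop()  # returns 61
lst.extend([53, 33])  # [38, 53, 33]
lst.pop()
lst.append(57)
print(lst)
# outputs [38, 53, 57]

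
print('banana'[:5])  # banan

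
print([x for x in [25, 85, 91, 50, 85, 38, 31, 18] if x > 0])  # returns [25, 85, 91, 50, 85, 38, 31, 18]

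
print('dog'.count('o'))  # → 1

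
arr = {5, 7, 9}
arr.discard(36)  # {5, 7, 9}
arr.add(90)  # {5, 7, 9, 90}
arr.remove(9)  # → {5, 7, 90}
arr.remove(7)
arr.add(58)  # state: {5, 58, 90}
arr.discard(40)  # {5, 58, 90}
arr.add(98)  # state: {5, 58, 90, 98}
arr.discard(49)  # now {5, 58, 90, 98}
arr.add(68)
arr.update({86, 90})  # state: {5, 58, 68, 86, 90, 98}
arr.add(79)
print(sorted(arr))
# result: [5, 58, 68, 79, 86, 90, 98]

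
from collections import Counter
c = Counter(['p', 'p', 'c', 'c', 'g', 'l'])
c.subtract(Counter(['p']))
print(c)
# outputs Counter({'c': 2, 'p': 1, 'g': 1, 'l': 1})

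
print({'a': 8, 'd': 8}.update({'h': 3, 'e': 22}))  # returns None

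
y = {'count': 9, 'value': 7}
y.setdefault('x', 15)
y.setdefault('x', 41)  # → 15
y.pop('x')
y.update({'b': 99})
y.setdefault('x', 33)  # 33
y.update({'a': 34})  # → {'count': 9, 'value': 7, 'b': 99, 'x': 33, 'a': 34}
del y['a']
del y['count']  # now {'value': 7, 'b': 99, 'x': 33}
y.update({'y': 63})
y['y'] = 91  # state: {'value': 7, 'b': 99, 'x': 33, 'y': 91}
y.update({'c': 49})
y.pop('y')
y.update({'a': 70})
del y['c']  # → {'value': 7, 'b': 99, 'x': 33, 'a': 70}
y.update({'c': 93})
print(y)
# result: {'value': 7, 'b': 99, 'x': 33, 'a': 70, 'c': 93}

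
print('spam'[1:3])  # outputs pa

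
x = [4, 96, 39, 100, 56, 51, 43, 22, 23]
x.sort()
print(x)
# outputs [4, 22, 23, 39, 43, 51, 56, 96, 100]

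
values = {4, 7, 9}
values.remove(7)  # {4, 9}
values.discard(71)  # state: {4, 9}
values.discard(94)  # {4, 9}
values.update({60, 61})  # {4, 9, 60, 61}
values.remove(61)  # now {4, 9, 60}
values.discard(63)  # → {4, 9, 60}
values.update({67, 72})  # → {4, 9, 60, 67, 72}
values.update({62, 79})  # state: {4, 9, 60, 62, 67, 72, 79}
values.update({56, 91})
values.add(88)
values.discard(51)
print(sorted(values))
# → [4, 9, 56, 60, 62, 67, 72, 79, 88, 91]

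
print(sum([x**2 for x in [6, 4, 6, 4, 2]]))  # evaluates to 108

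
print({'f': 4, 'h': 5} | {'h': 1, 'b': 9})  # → {'f': 4, 'h': 1, 'b': 9}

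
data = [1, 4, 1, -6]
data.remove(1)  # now [4, 1, -6]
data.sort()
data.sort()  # [-6, 1, 4]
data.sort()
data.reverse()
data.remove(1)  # [4, -6]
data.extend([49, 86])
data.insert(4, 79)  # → [4, -6, 49, 86, 79]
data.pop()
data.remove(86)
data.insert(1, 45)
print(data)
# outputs [4, 45, -6, 49]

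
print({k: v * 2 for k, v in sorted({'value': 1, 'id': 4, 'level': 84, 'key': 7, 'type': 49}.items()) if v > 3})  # {'id': 8, 'key': 14, 'level': 168, 'type': 98}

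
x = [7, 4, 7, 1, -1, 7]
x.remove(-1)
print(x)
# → [7, 4, 7, 1, 7]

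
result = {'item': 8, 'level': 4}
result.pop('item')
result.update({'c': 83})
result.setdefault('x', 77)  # 77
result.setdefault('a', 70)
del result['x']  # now {'level': 4, 'c': 83, 'a': 70}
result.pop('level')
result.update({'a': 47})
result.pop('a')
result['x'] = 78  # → {'c': 83, 'x': 78}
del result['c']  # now {'x': 78}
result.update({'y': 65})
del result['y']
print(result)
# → {'x': 78}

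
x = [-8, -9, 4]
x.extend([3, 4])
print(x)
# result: [-8, -9, 4, 3, 4]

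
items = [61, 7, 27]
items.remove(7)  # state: [61, 27]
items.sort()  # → [27, 61]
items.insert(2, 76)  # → [27, 61, 76]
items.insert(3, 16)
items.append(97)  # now [27, 61, 76, 16, 97]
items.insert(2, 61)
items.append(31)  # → [27, 61, 61, 76, 16, 97, 31]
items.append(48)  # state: [27, 61, 61, 76, 16, 97, 31, 48]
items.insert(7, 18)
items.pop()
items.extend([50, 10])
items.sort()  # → [10, 16, 18, 27, 31, 50, 61, 61, 76, 97]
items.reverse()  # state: [97, 76, 61, 61, 50, 31, 27, 18, 16, 10]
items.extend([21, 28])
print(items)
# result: [97, 76, 61, 61, 50, 31, 27, 18, 16, 10, 21, 28]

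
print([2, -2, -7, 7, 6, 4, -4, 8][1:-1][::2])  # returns [-2, 7, 4]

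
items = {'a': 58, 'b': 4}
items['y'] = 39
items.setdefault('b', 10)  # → 4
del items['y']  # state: {'a': 58, 'b': 4}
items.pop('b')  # 4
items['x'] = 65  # {'a': 58, 'x': 65}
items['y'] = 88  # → {'a': 58, 'x': 65, 'y': 88}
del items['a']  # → {'x': 65, 'y': 88}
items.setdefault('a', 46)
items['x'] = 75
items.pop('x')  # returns 75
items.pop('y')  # 88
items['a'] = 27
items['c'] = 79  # {'a': 27, 'c': 79}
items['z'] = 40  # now {'a': 27, 'c': 79, 'z': 40}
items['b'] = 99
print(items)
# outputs {'a': 27, 'c': 79, 'z': 40, 'b': 99}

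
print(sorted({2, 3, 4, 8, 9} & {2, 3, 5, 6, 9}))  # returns [2, 3, 9]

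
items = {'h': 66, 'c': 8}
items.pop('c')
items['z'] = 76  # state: {'h': 66, 'z': 76}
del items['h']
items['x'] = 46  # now {'z': 76, 'x': 46}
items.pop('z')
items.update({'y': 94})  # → {'x': 46, 'y': 94}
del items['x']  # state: {'y': 94}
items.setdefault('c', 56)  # 56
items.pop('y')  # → 94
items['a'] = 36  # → {'c': 56, 'a': 36}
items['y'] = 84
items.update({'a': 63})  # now {'c': 56, 'a': 63, 'y': 84}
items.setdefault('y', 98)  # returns 84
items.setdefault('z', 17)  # 17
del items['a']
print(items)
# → {'c': 56, 'y': 84, 'z': 17}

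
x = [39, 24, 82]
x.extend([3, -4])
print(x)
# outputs [39, 24, 82, 3, -4]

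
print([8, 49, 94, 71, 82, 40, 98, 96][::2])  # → [8, 94, 82, 98]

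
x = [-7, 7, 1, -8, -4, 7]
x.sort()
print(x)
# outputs [-8, -7, -4, 1, 7, 7]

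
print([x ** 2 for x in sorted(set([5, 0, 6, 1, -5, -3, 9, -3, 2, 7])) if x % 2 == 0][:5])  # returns [0, 4, 36]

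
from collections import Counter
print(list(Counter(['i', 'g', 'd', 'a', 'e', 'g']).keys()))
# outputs ['i', 'g', 'd', 'a', 'e']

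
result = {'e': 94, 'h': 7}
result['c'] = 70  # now {'e': 94, 'h': 7, 'c': 70}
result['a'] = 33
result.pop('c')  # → 70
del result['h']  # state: {'e': 94, 'a': 33}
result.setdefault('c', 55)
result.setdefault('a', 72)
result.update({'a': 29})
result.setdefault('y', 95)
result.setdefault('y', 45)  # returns 95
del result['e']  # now {'a': 29, 'c': 55, 'y': 95}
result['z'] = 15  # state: {'a': 29, 'c': 55, 'y': 95, 'z': 15}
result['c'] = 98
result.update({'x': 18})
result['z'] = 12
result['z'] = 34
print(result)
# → {'a': 29, 'c': 98, 'y': 95, 'z': 34, 'x': 18}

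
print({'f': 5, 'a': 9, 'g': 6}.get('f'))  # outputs 5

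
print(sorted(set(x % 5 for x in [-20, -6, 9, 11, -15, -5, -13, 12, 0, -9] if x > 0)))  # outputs [1, 2, 4]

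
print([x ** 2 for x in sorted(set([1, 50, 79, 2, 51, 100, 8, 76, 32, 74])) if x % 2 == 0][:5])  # [4, 64, 1024, 2500, 5476]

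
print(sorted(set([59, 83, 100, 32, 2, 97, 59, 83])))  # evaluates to [2, 32, 59, 83, 97, 100]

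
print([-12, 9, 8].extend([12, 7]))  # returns None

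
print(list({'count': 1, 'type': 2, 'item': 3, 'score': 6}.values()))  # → [1, 2, 3, 6]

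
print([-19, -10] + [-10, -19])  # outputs [-19, -10, -10, -19]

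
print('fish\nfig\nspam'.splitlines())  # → ['fish', 'fig', 'spam']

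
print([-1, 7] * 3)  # [-1, 7, -1, 7, -1, 7]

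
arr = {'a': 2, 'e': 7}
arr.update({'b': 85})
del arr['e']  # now {'a': 2, 'b': 85}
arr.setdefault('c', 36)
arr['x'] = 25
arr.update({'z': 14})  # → {'a': 2, 'b': 85, 'c': 36, 'x': 25, 'z': 14}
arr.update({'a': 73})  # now {'a': 73, 'b': 85, 'c': 36, 'x': 25, 'z': 14}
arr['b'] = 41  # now {'a': 73, 'b': 41, 'c': 36, 'x': 25, 'z': 14}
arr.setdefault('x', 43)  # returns 25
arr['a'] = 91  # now {'a': 91, 'b': 41, 'c': 36, 'x': 25, 'z': 14}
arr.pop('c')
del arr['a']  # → {'b': 41, 'x': 25, 'z': 14}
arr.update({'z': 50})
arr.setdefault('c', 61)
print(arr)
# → {'b': 41, 'x': 25, 'z': 50, 'c': 61}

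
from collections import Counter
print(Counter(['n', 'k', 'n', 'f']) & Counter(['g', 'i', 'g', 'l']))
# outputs Counter()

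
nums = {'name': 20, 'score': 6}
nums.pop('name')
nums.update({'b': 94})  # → {'score': 6, 'b': 94}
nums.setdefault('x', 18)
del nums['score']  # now {'b': 94, 'x': 18}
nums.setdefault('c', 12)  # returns 12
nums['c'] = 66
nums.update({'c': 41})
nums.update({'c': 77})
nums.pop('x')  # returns 18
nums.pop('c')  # 77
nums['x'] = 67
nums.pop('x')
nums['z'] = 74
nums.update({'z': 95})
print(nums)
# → {'b': 94, 'z': 95}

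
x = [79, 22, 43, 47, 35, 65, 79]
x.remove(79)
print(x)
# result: [22, 43, 47, 35, 65, 79]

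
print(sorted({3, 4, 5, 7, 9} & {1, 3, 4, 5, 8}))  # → [3, 4, 5]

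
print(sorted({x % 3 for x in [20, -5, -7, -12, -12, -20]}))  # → [0, 1, 2]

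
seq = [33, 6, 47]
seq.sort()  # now [6, 33, 47]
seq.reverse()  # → [47, 33, 6]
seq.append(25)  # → [47, 33, 6, 25]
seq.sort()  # [6, 25, 33, 47]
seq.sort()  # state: [6, 25, 33, 47]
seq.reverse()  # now [47, 33, 25, 6]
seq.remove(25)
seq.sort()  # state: [6, 33, 47]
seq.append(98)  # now [6, 33, 47, 98]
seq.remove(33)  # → [6, 47, 98]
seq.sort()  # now [6, 47, 98]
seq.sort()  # [6, 47, 98]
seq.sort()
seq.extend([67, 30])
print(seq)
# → [6, 47, 98, 67, 30]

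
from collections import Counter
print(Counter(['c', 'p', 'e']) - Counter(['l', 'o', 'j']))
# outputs Counter({'c': 1, 'p': 1, 'e': 1})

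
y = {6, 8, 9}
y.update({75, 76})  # {6, 8, 9, 75, 76}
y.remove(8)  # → {6, 9, 75, 76}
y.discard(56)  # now {6, 9, 75, 76}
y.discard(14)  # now {6, 9, 75, 76}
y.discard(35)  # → {6, 9, 75, 76}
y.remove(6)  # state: {9, 75, 76}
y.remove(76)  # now {9, 75}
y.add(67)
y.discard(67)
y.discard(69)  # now {9, 75}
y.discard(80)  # {9, 75}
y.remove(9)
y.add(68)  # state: {68, 75}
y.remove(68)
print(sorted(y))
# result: [75]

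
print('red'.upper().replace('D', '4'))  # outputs RE4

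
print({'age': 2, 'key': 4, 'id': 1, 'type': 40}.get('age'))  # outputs 2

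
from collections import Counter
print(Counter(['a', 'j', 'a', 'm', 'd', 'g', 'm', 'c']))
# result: Counter({'a': 2, 'm': 2, 'j': 1, 'd': 1, 'g': 1, 'c': 1})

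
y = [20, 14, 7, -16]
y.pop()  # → -16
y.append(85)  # [20, 14, 7, 85]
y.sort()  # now [7, 14, 20, 85]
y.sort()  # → [7, 14, 20, 85]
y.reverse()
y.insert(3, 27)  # [85, 20, 14, 27, 7]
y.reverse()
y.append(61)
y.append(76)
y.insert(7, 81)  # [7, 27, 14, 20, 85, 61, 76, 81]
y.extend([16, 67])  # [7, 27, 14, 20, 85, 61, 76, 81, 16, 67]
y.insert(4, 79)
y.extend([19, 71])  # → [7, 27, 14, 20, 79, 85, 61, 76, 81, 16, 67, 19, 71]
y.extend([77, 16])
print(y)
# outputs [7, 27, 14, 20, 79, 85, 61, 76, 81, 16, 67, 19, 71, 77, 16]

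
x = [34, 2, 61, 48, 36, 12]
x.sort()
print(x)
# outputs [2, 12, 34, 36, 48, 61]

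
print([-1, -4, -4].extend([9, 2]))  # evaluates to None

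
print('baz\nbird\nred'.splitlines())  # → ['baz', 'bird', 'red']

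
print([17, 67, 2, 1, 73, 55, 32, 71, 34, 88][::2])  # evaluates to [17, 2, 73, 32, 34]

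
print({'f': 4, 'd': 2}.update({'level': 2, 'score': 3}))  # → None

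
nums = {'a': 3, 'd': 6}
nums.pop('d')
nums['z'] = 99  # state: {'a': 3, 'z': 99}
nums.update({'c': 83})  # {'a': 3, 'z': 99, 'c': 83}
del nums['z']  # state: {'a': 3, 'c': 83}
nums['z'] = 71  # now {'a': 3, 'c': 83, 'z': 71}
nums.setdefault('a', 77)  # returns 3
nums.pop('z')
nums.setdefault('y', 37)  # 37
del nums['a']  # {'c': 83, 'y': 37}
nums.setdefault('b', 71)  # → 71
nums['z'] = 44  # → {'c': 83, 'y': 37, 'b': 71, 'z': 44}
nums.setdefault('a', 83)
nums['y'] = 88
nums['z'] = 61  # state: {'c': 83, 'y': 88, 'b': 71, 'z': 61, 'a': 83}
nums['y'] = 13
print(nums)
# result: {'c': 83, 'y': 13, 'b': 71, 'z': 61, 'a': 83}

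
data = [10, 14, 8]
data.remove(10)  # [14, 8]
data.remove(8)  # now [14]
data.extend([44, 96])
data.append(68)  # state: [14, 44, 96, 68]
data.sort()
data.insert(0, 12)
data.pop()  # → 96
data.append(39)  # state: [12, 14, 44, 68, 39]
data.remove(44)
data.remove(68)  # [12, 14, 39]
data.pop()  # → 39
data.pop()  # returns 14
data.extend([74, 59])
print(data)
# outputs [12, 74, 59]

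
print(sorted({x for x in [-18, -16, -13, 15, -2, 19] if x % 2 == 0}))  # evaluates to [-18, -16, -2]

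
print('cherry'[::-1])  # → yrrehc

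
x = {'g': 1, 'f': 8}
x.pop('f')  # 8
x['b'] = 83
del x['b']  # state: {'g': 1}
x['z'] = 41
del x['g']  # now {'z': 41}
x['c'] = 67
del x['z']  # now {'c': 67}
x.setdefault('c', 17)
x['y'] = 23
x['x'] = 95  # {'c': 67, 'y': 23, 'x': 95}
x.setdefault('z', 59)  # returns 59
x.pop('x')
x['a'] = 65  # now {'c': 67, 'y': 23, 'z': 59, 'a': 65}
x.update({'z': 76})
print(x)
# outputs {'c': 67, 'y': 23, 'z': 76, 'a': 65}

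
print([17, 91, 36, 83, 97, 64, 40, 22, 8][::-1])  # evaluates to [8, 22, 40, 64, 97, 83, 36, 91, 17]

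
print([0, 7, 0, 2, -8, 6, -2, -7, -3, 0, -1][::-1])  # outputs [-1, 0, -3, -7, -2, 6, -8, 2, 0, 7, 0]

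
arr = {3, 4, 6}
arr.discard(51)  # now {3, 4, 6}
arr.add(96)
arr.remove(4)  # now {3, 6, 96}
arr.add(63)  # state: {3, 6, 63, 96}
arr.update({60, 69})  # {3, 6, 60, 63, 69, 96}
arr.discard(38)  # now {3, 6, 60, 63, 69, 96}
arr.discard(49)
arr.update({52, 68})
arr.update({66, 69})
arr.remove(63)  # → {3, 6, 52, 60, 66, 68, 69, 96}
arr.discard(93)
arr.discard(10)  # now {3, 6, 52, 60, 66, 68, 69, 96}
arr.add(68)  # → {3, 6, 52, 60, 66, 68, 69, 96}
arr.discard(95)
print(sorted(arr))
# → [3, 6, 52, 60, 66, 68, 69, 96]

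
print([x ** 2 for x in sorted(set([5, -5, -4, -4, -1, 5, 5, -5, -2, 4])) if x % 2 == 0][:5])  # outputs [16, 4, 16]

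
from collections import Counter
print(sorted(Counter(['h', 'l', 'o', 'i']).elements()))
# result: ['h', 'i', 'l', 'o']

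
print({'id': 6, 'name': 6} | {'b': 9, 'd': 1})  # {'id': 6, 'name': 6, 'b': 9, 'd': 1}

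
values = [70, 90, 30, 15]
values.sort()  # [15, 30, 70, 90]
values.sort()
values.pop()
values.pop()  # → 70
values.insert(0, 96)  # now [96, 15, 30]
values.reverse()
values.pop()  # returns 96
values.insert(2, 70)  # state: [30, 15, 70]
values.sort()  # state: [15, 30, 70]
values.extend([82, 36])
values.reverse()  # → [36, 82, 70, 30, 15]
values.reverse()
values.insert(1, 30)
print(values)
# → [15, 30, 30, 70, 82, 36]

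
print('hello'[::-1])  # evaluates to olleh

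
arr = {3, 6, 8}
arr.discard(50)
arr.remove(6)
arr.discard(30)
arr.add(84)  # {3, 8, 84}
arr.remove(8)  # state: {3, 84}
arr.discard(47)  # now {3, 84}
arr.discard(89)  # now {3, 84}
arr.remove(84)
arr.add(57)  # {3, 57}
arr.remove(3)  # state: {57}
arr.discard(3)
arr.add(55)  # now {55, 57}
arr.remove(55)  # {57}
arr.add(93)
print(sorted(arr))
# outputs [57, 93]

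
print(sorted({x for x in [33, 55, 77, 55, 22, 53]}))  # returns [22, 33, 53, 55, 77]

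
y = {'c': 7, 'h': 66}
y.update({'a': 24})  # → {'c': 7, 'h': 66, 'a': 24}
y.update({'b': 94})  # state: {'c': 7, 'h': 66, 'a': 24, 'b': 94}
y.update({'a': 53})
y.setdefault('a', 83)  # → 53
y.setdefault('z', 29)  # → 29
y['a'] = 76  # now {'c': 7, 'h': 66, 'a': 76, 'b': 94, 'z': 29}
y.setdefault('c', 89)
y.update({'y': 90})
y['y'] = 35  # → {'c': 7, 'h': 66, 'a': 76, 'b': 94, 'z': 29, 'y': 35}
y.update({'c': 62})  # {'c': 62, 'h': 66, 'a': 76, 'b': 94, 'z': 29, 'y': 35}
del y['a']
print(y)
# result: {'c': 62, 'h': 66, 'b': 94, 'z': 29, 'y': 35}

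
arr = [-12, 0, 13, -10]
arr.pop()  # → -10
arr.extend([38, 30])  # [-12, 0, 13, 38, 30]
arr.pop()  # 30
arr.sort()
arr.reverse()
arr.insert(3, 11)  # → [38, 13, 0, 11, -12]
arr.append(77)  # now [38, 13, 0, 11, -12, 77]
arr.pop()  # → 77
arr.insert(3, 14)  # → [38, 13, 0, 14, 11, -12]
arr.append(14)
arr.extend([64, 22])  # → [38, 13, 0, 14, 11, -12, 14, 64, 22]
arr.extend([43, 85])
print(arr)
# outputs [38, 13, 0, 14, 11, -12, 14, 64, 22, 43, 85]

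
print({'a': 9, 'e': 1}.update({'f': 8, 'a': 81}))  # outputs None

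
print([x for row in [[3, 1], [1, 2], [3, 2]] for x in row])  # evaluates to [3, 1, 1, 2, 3, 2]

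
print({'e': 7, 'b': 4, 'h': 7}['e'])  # 7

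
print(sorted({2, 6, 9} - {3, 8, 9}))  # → [2, 6]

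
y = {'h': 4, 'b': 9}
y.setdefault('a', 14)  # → 14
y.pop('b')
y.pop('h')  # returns 4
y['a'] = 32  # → {'a': 32}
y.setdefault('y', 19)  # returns 19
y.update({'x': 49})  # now {'a': 32, 'y': 19, 'x': 49}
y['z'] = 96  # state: {'a': 32, 'y': 19, 'x': 49, 'z': 96}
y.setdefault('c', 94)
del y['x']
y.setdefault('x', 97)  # 97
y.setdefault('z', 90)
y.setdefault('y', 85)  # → 19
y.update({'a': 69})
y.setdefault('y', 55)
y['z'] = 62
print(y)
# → {'a': 69, 'y': 19, 'z': 62, 'c': 94, 'x': 97}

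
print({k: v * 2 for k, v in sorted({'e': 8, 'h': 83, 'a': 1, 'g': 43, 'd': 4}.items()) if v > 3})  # {'d': 8, 'e': 16, 'g': 86, 'h': 166}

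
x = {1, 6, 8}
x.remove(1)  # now {6, 8}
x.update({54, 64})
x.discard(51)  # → {6, 8, 54, 64}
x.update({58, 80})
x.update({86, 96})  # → {6, 8, 54, 58, 64, 80, 86, 96}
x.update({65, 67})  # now {6, 8, 54, 58, 64, 65, 67, 80, 86, 96}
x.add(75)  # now {6, 8, 54, 58, 64, 65, 67, 75, 80, 86, 96}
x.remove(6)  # {8, 54, 58, 64, 65, 67, 75, 80, 86, 96}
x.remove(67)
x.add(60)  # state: {8, 54, 58, 60, 64, 65, 75, 80, 86, 96}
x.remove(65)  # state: {8, 54, 58, 60, 64, 75, 80, 86, 96}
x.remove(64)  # {8, 54, 58, 60, 75, 80, 86, 96}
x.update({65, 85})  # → {8, 54, 58, 60, 65, 75, 80, 85, 86, 96}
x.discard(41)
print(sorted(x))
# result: [8, 54, 58, 60, 65, 75, 80, 85, 86, 96]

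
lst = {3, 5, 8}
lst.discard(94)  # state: {3, 5, 8}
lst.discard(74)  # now {3, 5, 8}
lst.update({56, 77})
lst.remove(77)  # {3, 5, 8, 56}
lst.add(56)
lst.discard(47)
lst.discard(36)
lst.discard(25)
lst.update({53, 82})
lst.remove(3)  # {5, 8, 53, 56, 82}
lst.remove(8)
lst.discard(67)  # {5, 53, 56, 82}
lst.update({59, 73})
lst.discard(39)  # {5, 53, 56, 59, 73, 82}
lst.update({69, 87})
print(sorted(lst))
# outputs [5, 53, 56, 59, 69, 73, 82, 87]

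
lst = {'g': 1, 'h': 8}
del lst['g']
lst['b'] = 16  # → {'h': 8, 'b': 16}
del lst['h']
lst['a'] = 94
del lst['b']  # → {'a': 94}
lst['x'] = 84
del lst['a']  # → {'x': 84}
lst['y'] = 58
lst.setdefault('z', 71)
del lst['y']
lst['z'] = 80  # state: {'x': 84, 'z': 80}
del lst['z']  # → {'x': 84}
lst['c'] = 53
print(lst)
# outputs {'x': 84, 'c': 53}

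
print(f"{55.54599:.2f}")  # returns 55.55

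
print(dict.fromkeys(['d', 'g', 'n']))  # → {'d': None, 'g': None, 'n': None}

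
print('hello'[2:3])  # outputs l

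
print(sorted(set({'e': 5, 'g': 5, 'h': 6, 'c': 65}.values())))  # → [5, 6, 65]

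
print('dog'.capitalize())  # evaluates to Dog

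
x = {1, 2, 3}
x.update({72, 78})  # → {1, 2, 3, 72, 78}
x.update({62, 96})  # {1, 2, 3, 62, 72, 78, 96}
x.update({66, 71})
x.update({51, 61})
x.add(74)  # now {1, 2, 3, 51, 61, 62, 66, 71, 72, 74, 78, 96}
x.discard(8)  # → {1, 2, 3, 51, 61, 62, 66, 71, 72, 74, 78, 96}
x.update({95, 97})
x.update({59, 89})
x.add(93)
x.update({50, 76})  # {1, 2, 3, 50, 51, 59, 61, 62, 66, 71, 72, 74, 76, 78, 89, 93, 95, 96, 97}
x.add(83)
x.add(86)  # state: {1, 2, 3, 50, 51, 59, 61, 62, 66, 71, 72, 74, 76, 78, 83, 86, 89, 93, 95, 96, 97}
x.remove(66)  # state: {1, 2, 3, 50, 51, 59, 61, 62, 71, 72, 74, 76, 78, 83, 86, 89, 93, 95, 96, 97}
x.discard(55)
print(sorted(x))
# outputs [1, 2, 3, 50, 51, 59, 61, 62, 71, 72, 74, 76, 78, 83, 86, 89, 93, 95, 96, 97]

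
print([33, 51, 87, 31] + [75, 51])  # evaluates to [33, 51, 87, 31, 75, 51]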